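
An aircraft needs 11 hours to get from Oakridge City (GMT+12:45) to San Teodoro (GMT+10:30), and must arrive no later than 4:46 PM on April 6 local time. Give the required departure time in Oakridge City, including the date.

8:01 AM on April 6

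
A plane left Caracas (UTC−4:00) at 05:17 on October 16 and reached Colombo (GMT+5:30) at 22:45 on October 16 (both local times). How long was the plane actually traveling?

7 hours 58 minutes

Colombo is 9:30 ahead of Caracas.
Clock-face elapsed time (ignoring zones) is 17 hours 28 minutes.
Actual elapsed = 17 hours 28 minutes − 9:30 = 7 hours 58 minutes.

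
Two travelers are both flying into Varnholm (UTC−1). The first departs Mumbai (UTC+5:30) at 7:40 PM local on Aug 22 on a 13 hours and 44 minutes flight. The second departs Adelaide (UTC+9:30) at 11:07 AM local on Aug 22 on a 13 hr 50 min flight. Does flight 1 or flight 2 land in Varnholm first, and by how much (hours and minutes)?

the second, by 12 hours 27 minutes

Flight 1 in UTC: 7:40 PM − 5:30 = 2:10 PM on Aug 22.
+13 hours and 44 minutes → arrive 3:54 AM UTC on Aug 23.
Flight 2 in UTC: 11:07 AM − 9:30 = 1:37 AM on Aug 22.
+13 hours and 50 minutes → arrive 3:27 PM UTC on Aug 22.
Flight 2 lands earlier by 12 hours 27 minutes.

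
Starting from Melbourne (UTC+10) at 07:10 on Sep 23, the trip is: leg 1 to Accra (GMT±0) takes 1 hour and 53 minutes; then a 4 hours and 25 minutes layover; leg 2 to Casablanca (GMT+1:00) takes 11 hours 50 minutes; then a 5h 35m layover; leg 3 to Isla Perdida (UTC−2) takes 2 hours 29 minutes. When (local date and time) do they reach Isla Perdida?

Convert departure to UTC: 07:10 − 10:00 = 21:10 UTC on Sep 22.
Add 1 hour 53 minutes leg 1 → 23:03 UTC.
Add 4 hours 25 minutes layover in Accra → 03:28 UTC (Sep 23).
Add 11 hours 50 minutes leg 2 → 15:18 UTC.
Add 5 hours 35 minutes layover in Casablanca → 20:53 UTC.
Add 2 hours and 29 minutes leg 3 → 23:22 UTC.
Isla Perdida is UTC−2:00, so local arrival = 23:22 − 2:00 = 21:22 on Sep 23.

21:22 on September 23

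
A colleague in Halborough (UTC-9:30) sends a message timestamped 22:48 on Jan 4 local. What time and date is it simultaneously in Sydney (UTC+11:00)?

19:18 on January 5

Sydney is 20:30 ahead of Halborough.
Shift by the zone difference: 22:48 + 20:30 = 19:18 on Jan 5 in Sydney.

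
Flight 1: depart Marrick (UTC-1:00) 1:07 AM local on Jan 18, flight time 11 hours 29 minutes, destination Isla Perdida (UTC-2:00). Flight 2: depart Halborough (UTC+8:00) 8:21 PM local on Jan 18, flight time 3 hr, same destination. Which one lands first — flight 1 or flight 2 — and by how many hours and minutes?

Flight 1 in UTC: 1:07 AM + 1:00 = 2:07 AM on Jan 18.
+11 hours 29 minutes → arrive 1:36 PM UTC on Jan 18.
Flight 2 in UTC: 8:21 PM − 8:00 = 12:21 PM on Jan 18.
+3 hours → arrive 3:21 PM UTC on Jan 18.
Flight 1 lands earlier by 1 hour 45 minutes.

the first, by 1 hour 45 minutes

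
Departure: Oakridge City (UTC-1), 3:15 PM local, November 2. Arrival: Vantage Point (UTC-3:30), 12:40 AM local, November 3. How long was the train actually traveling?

Vantage Point is 2:30 behind Oakridge City.
Clock-face elapsed time (ignoring zones) is 9 hours 25 minutes.
Actual elapsed = 9 hours 25 minutes + 2:30 = 11 hours 55 minutes.

11 hours 55 minutes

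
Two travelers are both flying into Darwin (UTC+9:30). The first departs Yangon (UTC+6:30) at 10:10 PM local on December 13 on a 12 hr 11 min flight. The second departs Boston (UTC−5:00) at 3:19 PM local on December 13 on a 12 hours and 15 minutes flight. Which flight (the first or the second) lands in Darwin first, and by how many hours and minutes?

the first, by 4 hours 43 minutes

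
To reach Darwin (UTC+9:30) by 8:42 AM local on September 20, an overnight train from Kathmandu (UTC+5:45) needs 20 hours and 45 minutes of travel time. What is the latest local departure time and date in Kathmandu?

8:12 AM on Sep 19

Target arrival in UTC: 8:42 AM − 9:30 = 11:12 PM on Sep 19.
Subtract 20 hours 45 minutes → departure 2:27 AM UTC on Sep 19.
Kathmandu is UTC+5:45: 2:27 AM + 5:45 = 8:12 AM on Sep 19.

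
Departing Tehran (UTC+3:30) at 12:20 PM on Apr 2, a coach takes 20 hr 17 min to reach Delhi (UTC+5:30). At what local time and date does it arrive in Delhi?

10:37 AM on April 3

Convert departure to UTC: 12:20 PM − 3:30 = 8:50 AM UTC on Apr 2.
Add 20 hours and 17 minutes travel time → 5:07 AM UTC (Apr 3).
Delhi is UTC+5:30, so local arrival = 5:07 AM + 5:30 = 10:37 AM on Apr 3.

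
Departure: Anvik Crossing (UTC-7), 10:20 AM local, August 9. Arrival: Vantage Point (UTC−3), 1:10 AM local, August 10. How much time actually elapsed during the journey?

10 hours 50 minutes

Vantage Point is 4:00 ahead of Anvik Crossing.
Clock-face elapsed time (ignoring zones) is 14 hours 50 minutes.
Actual elapsed = 14 hours 50 minutes − 4:00 = 10 hours 50 minutes.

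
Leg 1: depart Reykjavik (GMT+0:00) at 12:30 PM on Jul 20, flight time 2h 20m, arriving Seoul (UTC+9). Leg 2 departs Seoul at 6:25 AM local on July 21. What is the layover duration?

6 hours 35 minutes

Reykjavik is at UTC+0, so departure is already 12:30 PM UTC on Jul 20.
Add 2 hours and 20 minutes flight time → 2:50 PM UTC.
Seoul is UTC+9:00, so local arrival = 2:50 PM + 9:00 = 11:50 PM on Jul 20.
Layover = 6:25 AM − 11:50 PM (+1 day) = 6 hours 35 minutes.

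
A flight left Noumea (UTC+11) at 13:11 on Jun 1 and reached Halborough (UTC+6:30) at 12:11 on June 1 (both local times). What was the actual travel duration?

3 hours 30 minutes

Departure in UTC: 13:11 − 11:00 = 02:11 on Jun 1.
Arrival in UTC: 12:11 − 6:30 = 05:41 on Jun 1.
Elapsed = 05:41 − 02:11 = 3 hours 30 minutes.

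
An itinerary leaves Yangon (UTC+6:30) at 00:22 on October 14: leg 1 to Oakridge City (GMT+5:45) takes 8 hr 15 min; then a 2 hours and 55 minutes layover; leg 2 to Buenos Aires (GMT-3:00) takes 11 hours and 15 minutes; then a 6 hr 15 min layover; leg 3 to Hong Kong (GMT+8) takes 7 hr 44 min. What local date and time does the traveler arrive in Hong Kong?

14:16 on Oct 15

Convert departure to UTC: 00:22 − 6:30 = 17:52 UTC on Oct 13.
Add 8 hours and 15 minutes leg 1 → 02:07 UTC (Oct 14).
Add 2 hours 55 minutes layover in Oakridge City → 05:02 UTC.
Add 11 hours 15 minutes leg 2 → 16:17 UTC.
Add 6 hours 15 minutes layover in Buenos Aires → 22:32 UTC.
Add 7 hours and 44 minutes leg 3 → 06:16 UTC (Oct 15).
Hong Kong is UTC+8:00, so local arrival = 06:16 + 8:00 = 14:16 on Oct 15.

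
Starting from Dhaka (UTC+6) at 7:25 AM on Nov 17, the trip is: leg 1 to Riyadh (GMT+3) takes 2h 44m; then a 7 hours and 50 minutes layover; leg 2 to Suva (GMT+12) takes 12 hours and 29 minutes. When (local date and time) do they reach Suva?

Convert departure to UTC: 7:25 AM − 6:00 = 1:25 AM UTC on Nov 17.
Add 2 hours 44 minutes leg 1 → 4:09 AM UTC.
Add 7 hours 50 minutes layover in Riyadh → 11:59 AM UTC.
Add 12 hours and 29 minutes leg 2 → 12:28 AM UTC (Nov 18).
Suva is UTC+12:00, so local arrival = 12:28 AM + 12:00 = 12:28 PM on Nov 18.

12:28 PM on Nov 18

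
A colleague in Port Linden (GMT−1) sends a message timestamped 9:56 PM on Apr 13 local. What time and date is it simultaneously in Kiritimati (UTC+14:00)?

12:56 PM on April 14

Kiritimati is 15:00 ahead of Port Linden.
Shift by the zone difference: 9:56 PM + 15:00 = 12:56 PM on Apr 14 in Kiritimati.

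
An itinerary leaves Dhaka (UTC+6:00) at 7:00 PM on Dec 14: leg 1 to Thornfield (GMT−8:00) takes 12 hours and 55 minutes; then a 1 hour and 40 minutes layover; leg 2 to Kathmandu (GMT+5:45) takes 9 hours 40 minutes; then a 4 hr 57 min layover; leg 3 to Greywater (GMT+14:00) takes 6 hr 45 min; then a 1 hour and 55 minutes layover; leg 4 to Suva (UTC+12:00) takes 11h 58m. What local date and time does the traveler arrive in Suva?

2:50 AM on December 17

Convert departure to UTC: 7:00 PM − 6:00 = 1:00 PM UTC on Dec 14.
Add 12 hours 55 minutes leg 1 → 1:55 AM UTC (Dec 15).
Add 1 hour and 40 minutes layover in Thornfield → 3:35 AM UTC.
Add 9 hours and 40 minutes leg 2 → 1:15 PM UTC.
Add 4 hours 57 minutes layover in Kathmandu → 6:12 PM UTC.
Add 6 hours and 45 minutes leg 3 → 12:57 AM UTC (Dec 16).
Add 1 hour and 55 minutes layover in Greywater → 2:52 AM UTC.
Add 11 hours 58 minutes leg 4 → 2:50 PM UTC.
Suva is UTC+12:00, so local arrival = 2:50 PM + 12:00 = 2:50 AM on Dec 17.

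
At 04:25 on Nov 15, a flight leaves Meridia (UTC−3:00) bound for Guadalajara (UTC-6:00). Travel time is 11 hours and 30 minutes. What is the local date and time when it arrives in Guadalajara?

12:55 on November 15

Guadalajara is 3:00 behind Meridia.
After 11 hours and 30 minutes it is 15:55 in Meridia.
Shift by the zone difference: 15:55 − 3:00 = 12:55 on Nov 15 in Guadalajara.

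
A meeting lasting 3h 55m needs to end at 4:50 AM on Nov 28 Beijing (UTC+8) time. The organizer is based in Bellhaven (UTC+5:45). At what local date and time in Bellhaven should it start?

Target end time in UTC: 4:50 AM − 8:00 = 8:50 PM on Nov 27.
Subtract 3 hours 55 minutes → start 4:55 PM UTC on Nov 27.
Bellhaven is UTC+5:45: 4:55 PM + 5:45 = 10:40 PM on Nov 27.

10:40 PM on November 27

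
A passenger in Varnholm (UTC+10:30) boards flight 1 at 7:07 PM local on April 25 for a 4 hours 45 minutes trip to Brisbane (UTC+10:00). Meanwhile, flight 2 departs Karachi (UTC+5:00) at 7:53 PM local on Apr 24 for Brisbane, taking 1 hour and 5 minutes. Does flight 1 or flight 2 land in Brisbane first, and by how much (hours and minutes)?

Flight 1 in UTC: 7:07 PM − 10:30 = 8:37 AM on Apr 25.
+4 hours 45 minutes → arrive 1:22 PM UTC on Apr 25.
Flight 2 in UTC: 7:53 PM − 5:00 = 2:53 PM on Apr 24.
+1 hour and 5 minutes → arrive 3:58 PM UTC on Apr 24.
Flight 2 lands earlier by 21 hours 24 minutes.

the second, by 21 hours 24 minutes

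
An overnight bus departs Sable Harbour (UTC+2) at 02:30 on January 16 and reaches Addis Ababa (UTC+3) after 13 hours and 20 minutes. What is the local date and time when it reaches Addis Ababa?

Convert departure to UTC: 02:30 − 2:00 = 00:30 UTC on Jan 16.
Add 13 hours and 20 minutes travel time → 13:50 UTC.
Addis Ababa is UTC+3:00, so local arrival = 13:50 + 3:00 = 16:50 on Jan 16.

16:50 on Jan 16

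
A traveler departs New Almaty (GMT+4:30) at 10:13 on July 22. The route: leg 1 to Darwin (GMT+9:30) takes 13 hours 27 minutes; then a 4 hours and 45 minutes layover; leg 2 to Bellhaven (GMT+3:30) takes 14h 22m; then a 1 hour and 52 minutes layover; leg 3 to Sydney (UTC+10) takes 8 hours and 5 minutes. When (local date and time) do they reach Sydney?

10:14 on Jul 24

Convert departure to UTC: 10:13 − 4:30 = 05:43 UTC on Jul 22.
Add 13 hours and 27 minutes leg 1 → 19:10 UTC.
Add 4 hours 45 minutes layover in Darwin → 23:55 UTC.
Add 14 hours and 22 minutes leg 2 → 14:17 UTC (Jul 23).
Add 1 hour and 52 minutes layover in Bellhaven → 16:09 UTC.
Add 8 hours and 5 minutes leg 3 → 00:14 UTC (Jul 24).
Sydney is UTC+10:00, so local arrival = 00:14 + 10:00 = 10:14 on Jul 24.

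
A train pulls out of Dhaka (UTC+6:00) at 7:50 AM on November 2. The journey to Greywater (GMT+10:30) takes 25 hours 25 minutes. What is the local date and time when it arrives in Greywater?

Greywater is 4:30 ahead of Dhaka.
After 25 hours and 25 minutes it is 9:15 AM (Nov 3) in Dhaka.
Shift by the zone difference: 9:15 AM + 4:30 = 1:45 PM on Nov 3 in Greywater.

1:45 PM on November 3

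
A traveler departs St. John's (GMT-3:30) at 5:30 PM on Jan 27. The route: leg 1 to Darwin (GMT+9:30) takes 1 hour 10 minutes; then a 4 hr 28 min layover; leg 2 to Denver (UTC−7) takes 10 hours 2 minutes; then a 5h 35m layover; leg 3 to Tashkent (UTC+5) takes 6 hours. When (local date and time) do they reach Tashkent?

Convert departure to UTC: 5:30 PM + 3:30 = 9:00 PM UTC on Jan 27.
Add 1 hour 10 minutes leg 1 → 10:10 PM UTC.
Add 4 hours and 28 minutes layover in Darwin → 2:38 AM UTC (Jan 28).
Add 10 hours 2 minutes leg 2 → 12:40 PM UTC.
Add 5 hours 35 minutes layover in Denver → 6:15 PM UTC.
Add 6 hours leg 3 → 12:15 AM UTC (Jan 29).
Tashkent is UTC+5:00, so local arrival = 12:15 AM + 5:00 = 5:15 AM on Jan 29.

5:15 AM on January 29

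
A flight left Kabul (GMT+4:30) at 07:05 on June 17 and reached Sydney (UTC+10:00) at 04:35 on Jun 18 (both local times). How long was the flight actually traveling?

Departure in UTC: 07:05 − 4:30 = 02:35 on Jun 17.
Arrival in UTC: 04:35 − 10:00 = 18:35 on Jun 17.
Elapsed = 18:35 − 02:35 = 16 hours.

16 hours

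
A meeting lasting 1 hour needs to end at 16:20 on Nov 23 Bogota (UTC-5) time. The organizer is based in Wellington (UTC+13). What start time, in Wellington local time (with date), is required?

09:20 on November 24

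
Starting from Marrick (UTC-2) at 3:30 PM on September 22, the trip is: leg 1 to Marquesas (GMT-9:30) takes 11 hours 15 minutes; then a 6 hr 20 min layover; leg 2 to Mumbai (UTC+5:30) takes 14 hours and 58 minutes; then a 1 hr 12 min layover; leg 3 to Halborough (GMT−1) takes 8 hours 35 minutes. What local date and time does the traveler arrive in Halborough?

10:50 AM on September 24

Convert departure to UTC: 3:30 PM + 2:00 = 5:30 PM UTC on Sep 22.
Add 11 hours and 15 minutes leg 1 → 4:45 AM UTC (Sep 23).
Add 6 hours and 20 minutes layover in Marquesas → 11:05 AM UTC.
Add 14 hours 58 minutes leg 2 → 2:03 AM UTC (Sep 24).
Add 1 hour and 12 minutes layover in Mumbai → 3:15 AM UTC.
Add 8 hours and 35 minutes leg 3 → 11:50 AM UTC.
Halborough is UTC−1:00, so local arrival = 11:50 AM − 1:00 = 10:50 AM on Sep 24.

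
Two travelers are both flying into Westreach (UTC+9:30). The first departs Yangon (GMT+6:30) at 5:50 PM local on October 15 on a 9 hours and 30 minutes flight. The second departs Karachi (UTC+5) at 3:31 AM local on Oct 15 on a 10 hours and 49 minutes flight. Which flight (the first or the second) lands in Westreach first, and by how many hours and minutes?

the second, by 11 hours 30 minutes

Flight 1 in UTC: 5:50 PM − 6:30 = 11:20 AM on Oct 15.
+9 hours and 30 minutes → arrive 8:50 PM UTC on Oct 15.
Flight 2 in UTC: 3:31 AM − 5:00 = 10:31 PM on Oct 14.
+10 hours and 49 minutes → arrive 9:20 AM UTC on Oct 15.
Flight 2 lands earlier by 11 hours 30 minutes.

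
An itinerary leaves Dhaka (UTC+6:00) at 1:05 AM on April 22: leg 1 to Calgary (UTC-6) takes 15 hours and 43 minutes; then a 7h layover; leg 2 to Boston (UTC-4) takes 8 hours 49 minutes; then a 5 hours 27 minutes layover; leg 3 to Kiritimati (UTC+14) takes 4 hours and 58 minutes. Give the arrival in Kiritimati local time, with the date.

Convert departure to UTC: 1:05 AM − 6:00 = 7:05 PM UTC on Apr 21.
Add 15 hours 43 minutes leg 1 → 10:48 AM UTC (Apr 22).
Add 7 hours layover in Calgary → 5:48 PM UTC.
Add 8 hours and 49 minutes leg 2 → 2:37 AM UTC (Apr 23).
Add 5 hours and 27 minutes layover in Boston → 8:04 AM UTC.
Add 4 hours 58 minutes leg 3 → 1:02 PM UTC.
Kiritimati is UTC+14:00, so local arrival = 1:02 PM + 14:00 = 3:02 AM on Apr 24.

3:02 AM on April 24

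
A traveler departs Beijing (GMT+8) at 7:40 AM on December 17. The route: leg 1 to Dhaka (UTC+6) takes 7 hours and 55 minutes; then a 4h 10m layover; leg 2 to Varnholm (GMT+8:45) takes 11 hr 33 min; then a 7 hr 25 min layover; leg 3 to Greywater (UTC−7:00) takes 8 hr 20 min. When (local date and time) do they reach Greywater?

Convert departure to UTC: 7:40 AM − 8:00 = 11:40 PM UTC on Dec 16.
Add 7 hours and 55 minutes leg 1 → 7:35 AM UTC (Dec 17).
Add 4 hours 10 minutes layover in Dhaka → 11:45 AM UTC.
Add 11 hours 33 minutes leg 2 → 11:18 PM UTC.
Add 7 hours 25 minutes layover in Varnholm → 6:43 AM UTC (Dec 18).
Add 8 hours 20 minutes leg 3 → 3:03 PM UTC.
Greywater is UTC−7:00, so local arrival = 3:03 PM − 7:00 = 8:03 AM on Dec 18.

8:03 AM on December 18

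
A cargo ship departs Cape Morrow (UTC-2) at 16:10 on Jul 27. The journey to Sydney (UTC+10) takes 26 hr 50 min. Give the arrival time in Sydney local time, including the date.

07:00 on Jul 29

Sydney is 12:00 ahead of Cape Morrow.
After 26 hours and 50 minutes it is 19:00 (Jul 28) in Cape Morrow.
Shift by the zone difference: 19:00 + 12:00 = 07:00 on Jul 29 in Sydney.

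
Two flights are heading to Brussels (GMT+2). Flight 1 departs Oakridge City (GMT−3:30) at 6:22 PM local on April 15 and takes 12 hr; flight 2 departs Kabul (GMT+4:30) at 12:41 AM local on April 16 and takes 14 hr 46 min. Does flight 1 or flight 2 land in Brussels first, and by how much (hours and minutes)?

the first, by 1 hour 5 minutes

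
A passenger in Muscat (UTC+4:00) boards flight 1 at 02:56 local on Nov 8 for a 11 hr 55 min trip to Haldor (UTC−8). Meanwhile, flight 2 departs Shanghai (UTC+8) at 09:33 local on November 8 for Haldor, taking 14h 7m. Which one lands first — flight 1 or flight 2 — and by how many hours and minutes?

the first, by 4 hours 49 minutes

Flight 1 in UTC: 02:56 − 4:00 = 22:56 on Nov 7.
+11 hours 55 minutes → arrive 10:51 UTC on Nov 8.
Flight 2 in UTC: 09:33 − 8:00 = 01:33 on Nov 8.
+14 hours and 7 minutes → arrive 15:40 UTC on Nov 8.
Flight 1 lands earlier by 4 hours 49 minutes.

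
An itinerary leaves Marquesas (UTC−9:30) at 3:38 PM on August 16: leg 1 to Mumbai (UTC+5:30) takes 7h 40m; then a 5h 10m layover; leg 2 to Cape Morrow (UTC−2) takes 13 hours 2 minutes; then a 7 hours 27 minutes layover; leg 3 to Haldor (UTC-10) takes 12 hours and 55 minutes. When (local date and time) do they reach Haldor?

1:22 PM on August 18

Convert departure to UTC: 3:38 PM + 9:30 = 1:08 AM UTC on Aug 17.
Add 7 hours and 40 minutes leg 1 → 8:48 AM UTC.
Add 5 hours and 10 minutes layover in Mumbai → 1:58 PM UTC.
Add 13 hours and 2 minutes leg 2 → 3:00 AM UTC (Aug 18).
Add 7 hours 27 minutes layover in Cape Morrow → 10:27 AM UTC.
Add 12 hours and 55 minutes leg 3 → 11:22 PM UTC.
Haldor is UTC−10:00, so local arrival = 11:22 PM − 10:00 = 1:22 PM on Aug 18.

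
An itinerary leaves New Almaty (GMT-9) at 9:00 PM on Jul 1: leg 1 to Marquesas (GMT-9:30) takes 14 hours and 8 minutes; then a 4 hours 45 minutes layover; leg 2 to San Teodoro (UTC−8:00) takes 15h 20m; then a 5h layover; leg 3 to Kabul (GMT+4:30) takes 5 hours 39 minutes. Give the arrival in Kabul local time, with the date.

Convert departure to UTC: 9:00 PM + 9:00 = 6:00 AM UTC on Jul 2.
Add 14 hours and 8 minutes leg 1 → 8:08 PM UTC.
Add 4 hours 45 minutes layover in Marquesas → 12:53 AM UTC (Jul 3).
Add 15 hours and 20 minutes leg 2 → 4:13 PM UTC.
Add 5 hours layover in San Teodoro → 9:13 PM UTC.
Add 5 hours and 39 minutes leg 3 → 2:52 AM UTC (Jul 4).
Kabul is UTC+4:30, so local arrival = 2:52 AM + 4:30 = 7:22 AM on Jul 4.

7:22 AM on July 4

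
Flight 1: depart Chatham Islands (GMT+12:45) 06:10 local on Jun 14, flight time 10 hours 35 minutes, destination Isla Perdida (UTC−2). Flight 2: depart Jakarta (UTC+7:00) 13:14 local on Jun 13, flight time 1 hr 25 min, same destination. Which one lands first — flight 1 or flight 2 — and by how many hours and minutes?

Flight 1 in UTC: 06:10 − 12:45 = 17:25 on Jun 13.
+10 hours and 35 minutes → arrive 04:00 UTC on Jun 14.
Flight 2 in UTC: 13:14 − 7:00 = 06:14 on Jun 13.
+1 hour 25 minutes → arrive 07:39 UTC on Jun 13.
Flight 2 lands earlier by 20 hours 21 minutes.

the second, by 20 hours 21 minutes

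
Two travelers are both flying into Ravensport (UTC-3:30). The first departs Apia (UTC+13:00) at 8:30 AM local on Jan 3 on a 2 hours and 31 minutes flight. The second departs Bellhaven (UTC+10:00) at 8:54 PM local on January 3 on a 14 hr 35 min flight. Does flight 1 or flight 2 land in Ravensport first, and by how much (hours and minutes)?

Flight 1 in UTC: 8:30 AM − 13:00 = 7:30 PM on Jan 2.
+2 hours 31 minutes → arrive 10:01 PM UTC on Jan 2.
Flight 2 in UTC: 8:54 PM − 10:00 = 10:54 AM on Jan 3.
+14 hours 35 minutes → arrive 1:29 AM UTC on Jan 4.
Flight 1 lands earlier by 27 hours 28 minutes.

the first, by 27 hours 28 minutes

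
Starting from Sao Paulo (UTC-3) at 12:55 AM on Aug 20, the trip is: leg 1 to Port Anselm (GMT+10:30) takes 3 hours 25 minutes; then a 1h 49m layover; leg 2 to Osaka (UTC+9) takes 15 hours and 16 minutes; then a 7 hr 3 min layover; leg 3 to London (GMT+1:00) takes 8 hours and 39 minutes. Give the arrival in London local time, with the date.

Convert departure to UTC: 12:55 AM + 3:00 = 3:55 AM UTC on Aug 20.
Add 3 hours and 25 minutes leg 1 → 7:20 AM UTC.
Add 1 hour and 49 minutes layover in Port Anselm → 9:09 AM UTC.
Add 15 hours and 16 minutes leg 2 → 12:25 AM UTC (Aug 21).
Add 7 hours 3 minutes layover in Osaka → 7:28 AM UTC.
Add 8 hours and 39 minutes leg 3 → 4:07 PM UTC.
London is UTC+1:00, so local arrival = 4:07 PM + 1:00 = 5:07 PM on Aug 21.

5:07 PM on August 21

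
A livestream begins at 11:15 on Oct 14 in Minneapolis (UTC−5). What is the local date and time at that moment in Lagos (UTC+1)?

Lagos is 6:00 ahead of Minneapolis.
Shift by the zone difference: 11:15 + 6:00 = 17:15 on Oct 14 in Lagos.

17:15 on October 14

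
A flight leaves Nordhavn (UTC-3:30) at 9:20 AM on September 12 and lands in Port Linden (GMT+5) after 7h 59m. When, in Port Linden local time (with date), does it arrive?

Convert departure to UTC: 9:20 AM + 3:30 = 12:50 PM UTC on Sep 12.
Add 7 hours 59 minutes travel time → 8:49 PM UTC.
Port Linden is UTC+5:00, so local arrival = 8:49 PM + 5:00 = 1:49 AM on Sep 13.

1:49 AM on Sep 13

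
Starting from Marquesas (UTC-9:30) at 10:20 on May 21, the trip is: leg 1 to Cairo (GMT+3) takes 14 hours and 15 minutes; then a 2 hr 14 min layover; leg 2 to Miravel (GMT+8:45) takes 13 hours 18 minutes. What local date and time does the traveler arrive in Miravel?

10:22 on May 23

Convert departure to UTC: 10:20 + 9:30 = 19:50 UTC on May 21.
Add 14 hours 15 minutes leg 1 → 10:05 UTC (May 22).
Add 2 hours 14 minutes layover in Cairo → 12:19 UTC.
Add 13 hours and 18 minutes leg 2 → 01:37 UTC (May 23).
Miravel is UTC+8:45, so local arrival = 01:37 + 8:45 = 10:22 on May 23.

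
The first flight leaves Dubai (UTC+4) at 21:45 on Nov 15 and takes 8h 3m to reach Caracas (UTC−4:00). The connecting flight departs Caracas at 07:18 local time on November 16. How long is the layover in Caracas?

Convert departure to UTC: 21:45 − 4:00 = 17:45 UTC on Nov 15.
Add 8 hours 3 minutes flight time → 01:48 UTC (Nov 16).
Caracas is UTC−4:00, so local arrival = 01:48 − 4:00 = 21:48 on Nov 15.
Layover = 07:18 − 21:48 (+1 day) = 9 hours 30 minutes.

9 hours 30 minutes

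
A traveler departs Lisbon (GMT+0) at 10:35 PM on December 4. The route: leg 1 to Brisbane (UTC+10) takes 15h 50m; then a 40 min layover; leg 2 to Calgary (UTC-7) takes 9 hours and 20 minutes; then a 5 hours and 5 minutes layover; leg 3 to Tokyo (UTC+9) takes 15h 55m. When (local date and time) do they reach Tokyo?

6:25 AM on December 7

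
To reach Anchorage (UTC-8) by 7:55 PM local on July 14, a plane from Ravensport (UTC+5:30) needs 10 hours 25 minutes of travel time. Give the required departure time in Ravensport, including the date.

11:00 PM on July 14

Target arrival in UTC: 7:55 PM + 8:00 = 3:55 AM on Jul 15.
Subtract 10 hours and 25 minutes → departure 5:30 PM UTC on Jul 14.
Ravensport is UTC+5:30: 5:30 PM + 5:30 = 11:00 PM on Jul 14.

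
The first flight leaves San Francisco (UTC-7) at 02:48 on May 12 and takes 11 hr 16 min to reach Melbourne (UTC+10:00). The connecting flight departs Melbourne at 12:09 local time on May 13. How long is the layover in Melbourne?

5 hours 5 minutes

Convert departure to UTC: 02:48 + 7:00 = 09:48 UTC on May 12.
Add 11 hours and 16 minutes flight time → 21:04 UTC.
Melbourne is UTC+10:00, so local arrival = 21:04 + 10:00 = 07:04 on May 13.
Layover = 12:09 − 07:04 = 5 hours 5 minutes.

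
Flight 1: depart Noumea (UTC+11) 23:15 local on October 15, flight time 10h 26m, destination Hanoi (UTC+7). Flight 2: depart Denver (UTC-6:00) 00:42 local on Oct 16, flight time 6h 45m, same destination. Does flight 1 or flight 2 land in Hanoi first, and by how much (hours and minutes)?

Flight 1 in UTC: 23:15 − 11:00 = 12:15 on Oct 15.
+10 hours and 26 minutes → arrive 22:41 UTC on Oct 15.
Flight 2 in UTC: 00:42 + 6:00 = 06:42 on Oct 16.
+6 hours and 45 minutes → arrive 13:27 UTC on Oct 16.
Flight 1 lands earlier by 14 hours 46 minutes.

the first, by 14 hours 46 minutes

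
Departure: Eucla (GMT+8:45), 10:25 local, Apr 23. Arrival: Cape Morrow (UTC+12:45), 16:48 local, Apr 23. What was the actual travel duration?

2 hours 23 minutes

Cape Morrow is 4:00 ahead of Eucla.
Clock-face elapsed time (ignoring zones) is 6 hours 23 minutes.
Actual elapsed = 6 hours 23 minutes − 4:00 = 2 hours 23 minutes.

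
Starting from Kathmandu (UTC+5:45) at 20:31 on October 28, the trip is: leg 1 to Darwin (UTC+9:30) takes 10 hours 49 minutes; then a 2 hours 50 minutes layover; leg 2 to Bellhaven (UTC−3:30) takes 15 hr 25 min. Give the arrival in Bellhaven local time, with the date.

16:20 on October 29

Convert departure to UTC: 20:31 − 5:45 = 14:46 UTC on Oct 28.
Add 10 hours 49 minutes leg 1 → 01:35 UTC (Oct 29).
Add 2 hours 50 minutes layover in Darwin → 04:25 UTC.
Add 15 hours 25 minutes leg 2 → 19:50 UTC.
Bellhaven is UTC−3:30, so local arrival = 19:50 − 3:30 = 16:20 on Oct 29.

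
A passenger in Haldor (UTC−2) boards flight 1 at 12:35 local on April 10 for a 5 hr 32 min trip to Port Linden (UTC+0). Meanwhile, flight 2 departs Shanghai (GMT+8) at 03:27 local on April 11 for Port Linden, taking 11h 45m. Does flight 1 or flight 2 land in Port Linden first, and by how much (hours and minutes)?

the first, by 11 hours 5 minutes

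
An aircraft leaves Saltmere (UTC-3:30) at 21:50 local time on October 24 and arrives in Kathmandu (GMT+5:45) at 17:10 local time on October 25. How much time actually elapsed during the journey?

10 hours 5 minutes

Departure in UTC: 21:50 + 3:30 = 01:20 on Oct 25.
Arrival in UTC: 17:10 − 5:45 = 11:25 on Oct 25.
Elapsed = 11:25 − 01:20 = 10 hours 5 minutes.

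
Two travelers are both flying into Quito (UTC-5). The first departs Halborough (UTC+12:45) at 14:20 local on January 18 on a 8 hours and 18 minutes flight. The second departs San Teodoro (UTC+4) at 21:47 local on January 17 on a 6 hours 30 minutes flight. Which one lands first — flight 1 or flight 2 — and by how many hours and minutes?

the second, by 9 hours 36 minutes

Flight 1 in UTC: 14:20 − 12:45 = 01:35 on Jan 18.
+8 hours and 18 minutes → arrive 09:53 UTC on Jan 18.
Flight 2 in UTC: 21:47 − 4:00 = 17:47 on Jan 17.
+6 hours and 30 minutes → arrive 00:17 UTC on Jan 18.
Flight 2 lands earlier by 9 hours 36 minutes.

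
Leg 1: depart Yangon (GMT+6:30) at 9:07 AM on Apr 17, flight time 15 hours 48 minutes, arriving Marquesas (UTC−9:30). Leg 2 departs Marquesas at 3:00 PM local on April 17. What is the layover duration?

6 hours 5 minutes

Convert departure to UTC: 9:07 AM − 6:30 = 2:37 AM UTC on Apr 17.
Add 15 hours and 48 minutes flight time → 6:25 PM UTC.
Marquesas is UTC−9:30, so local arrival = 6:25 PM − 9:30 = 8:55 AM on Apr 17.
Layover = 3:00 PM − 8:55 AM = 6 hours 5 minutes.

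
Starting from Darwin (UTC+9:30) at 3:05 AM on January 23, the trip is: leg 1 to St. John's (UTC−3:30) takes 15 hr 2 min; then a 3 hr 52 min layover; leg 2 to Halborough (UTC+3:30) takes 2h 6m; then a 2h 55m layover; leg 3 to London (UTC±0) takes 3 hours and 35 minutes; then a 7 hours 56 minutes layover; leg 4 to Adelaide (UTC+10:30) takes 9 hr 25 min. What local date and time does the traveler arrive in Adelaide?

12:56 AM on Jan 25

Convert departure to UTC: 3:05 AM − 9:30 = 5:35 PM UTC on Jan 22.
Add 15 hours 2 minutes leg 1 → 8:37 AM UTC (Jan 23).
Add 3 hours and 52 minutes layover in St. John's → 12:29 PM UTC.
Add 2 hours 6 minutes leg 2 → 2:35 PM UTC.
Add 2 hours and 55 minutes layover in Halborough → 5:30 PM UTC.
Add 3 hours and 35 minutes leg 3 → 9:05 PM UTC.
Add 7 hours and 56 minutes layover in London → 5:01 AM UTC (Jan 24).
Add 9 hours and 25 minutes leg 4 → 2:26 PM UTC.
Adelaide is UTC+10:30, so local arrival = 2:26 PM + 10:30 = 12:56 AM on Jan 25.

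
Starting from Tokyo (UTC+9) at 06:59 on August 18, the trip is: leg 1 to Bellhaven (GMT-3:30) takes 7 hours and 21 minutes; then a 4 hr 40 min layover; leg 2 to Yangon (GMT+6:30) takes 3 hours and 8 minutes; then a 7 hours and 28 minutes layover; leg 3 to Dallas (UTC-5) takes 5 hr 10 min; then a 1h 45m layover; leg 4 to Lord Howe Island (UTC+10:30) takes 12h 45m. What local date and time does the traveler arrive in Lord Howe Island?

Convert departure to UTC: 06:59 − 9:00 = 21:59 UTC on Aug 17.
Add 7 hours 21 minutes leg 1 → 05:20 UTC (Aug 18).
Add 4 hours and 40 minutes layover in Bellhaven → 10:00 UTC.
Add 3 hours 8 minutes leg 2 → 13:08 UTC.
Add 7 hours 28 minutes layover in Yangon → 20:36 UTC.
Add 5 hours 10 minutes leg 3 → 01:46 UTC (Aug 19).
Add 1 hour 45 minutes layover in Dallas → 03:31 UTC.
Add 12 hours 45 minutes leg 4 → 16:16 UTC.
Lord Howe Island is UTC+10:30, so local arrival = 16:16 + 10:30 = 02:46 on Aug 20.

02:46 on August 20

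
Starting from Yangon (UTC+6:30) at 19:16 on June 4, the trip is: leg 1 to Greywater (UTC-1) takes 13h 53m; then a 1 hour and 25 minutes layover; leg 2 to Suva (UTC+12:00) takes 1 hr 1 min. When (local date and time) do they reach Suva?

Convert departure to UTC: 19:16 − 6:30 = 12:46 UTC on Jun 4.
Add 13 hours 53 minutes leg 1 → 02:39 UTC (Jun 5).
Add 1 hour and 25 minutes layover in Greywater → 04:04 UTC.
Add 1 hour 1 minute leg 2 → 05:05 UTC.
Suva is UTC+12:00, so local arrival = 05:05 + 12:00 = 17:05 on Jun 5.

17:05 on Jun 5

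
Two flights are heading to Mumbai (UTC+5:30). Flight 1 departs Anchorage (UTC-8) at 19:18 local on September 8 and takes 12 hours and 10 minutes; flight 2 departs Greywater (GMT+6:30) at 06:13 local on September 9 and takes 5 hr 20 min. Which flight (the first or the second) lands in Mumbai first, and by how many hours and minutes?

Flight 1 in UTC: 19:18 + 8:00 = 03:18 on Sep 9.
+12 hours 10 minutes → arrive 15:28 UTC on Sep 9.
Flight 2 in UTC: 06:13 − 6:30 = 23:43 on Sep 8.
+5 hours and 20 minutes → arrive 05:03 UTC on Sep 9.
Flight 2 lands earlier by 10 hours 25 minutes.

the second, by 10 hours 25 minutes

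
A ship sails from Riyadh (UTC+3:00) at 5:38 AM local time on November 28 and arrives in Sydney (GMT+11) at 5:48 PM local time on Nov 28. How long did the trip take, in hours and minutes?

Departure in UTC: 5:38 AM − 3:00 = 2:38 AM on Nov 28.
Arrival in UTC: 5:48 PM − 11:00 = 6:48 AM on Nov 28.
Elapsed = 6:48 AM − 2:38 AM = 4 hours 10 minutes.

4 hours 10 minutes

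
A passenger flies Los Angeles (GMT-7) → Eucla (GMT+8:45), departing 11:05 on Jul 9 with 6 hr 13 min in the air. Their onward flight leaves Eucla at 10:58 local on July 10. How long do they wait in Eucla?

Convert departure to UTC: 11:05 + 7:00 = 18:05 UTC on Jul 9.
Add 6 hours and 13 minutes flight time → 00:18 UTC (Jul 10).
Eucla is UTC+8:45, so local arrival = 00:18 + 8:45 = 09:03 on Jul 10.
Layover = 10:58 − 09:03 = 1 hour 55 minutes.

1 hour 55 minutes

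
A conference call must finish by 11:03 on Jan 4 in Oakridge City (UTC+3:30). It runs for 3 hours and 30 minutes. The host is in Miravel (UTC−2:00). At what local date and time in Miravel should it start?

02:03 on January 4

Target end time in UTC: 11:03 − 3:30 = 07:33 on Jan 4.
Subtract 3 hours 30 minutes → start 04:03 UTC on Jan 4.
Miravel is UTC−2:00: 04:03 − 2:00 = 02:03 on Jan 4.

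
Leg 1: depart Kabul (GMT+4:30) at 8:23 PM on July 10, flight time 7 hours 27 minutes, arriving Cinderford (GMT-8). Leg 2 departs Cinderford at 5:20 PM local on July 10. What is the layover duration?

2 hours

Convert departure to UTC: 8:23 PM − 4:30 = 3:53 PM UTC on Jul 10.
Add 7 hours and 27 minutes flight time → 11:20 PM UTC.
Cinderford is UTC−8:00, so local arrival = 11:20 PM − 8:00 = 3:20 PM on Jul 10.
Layover = 5:20 PM − 3:20 PM = 2 hours.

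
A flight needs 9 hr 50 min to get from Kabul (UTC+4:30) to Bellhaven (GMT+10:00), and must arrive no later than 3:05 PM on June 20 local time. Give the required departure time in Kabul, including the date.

Target arrival in UTC: 3:05 PM − 10:00 = 5:05 AM on Jun 20.
Subtract 9 hours and 50 minutes → departure 7:15 PM UTC on Jun 19.
Kabul is UTC+4:30: 7:15 PM + 4:30 = 11:45 PM on Jun 19.

11:45 PM on Jun 19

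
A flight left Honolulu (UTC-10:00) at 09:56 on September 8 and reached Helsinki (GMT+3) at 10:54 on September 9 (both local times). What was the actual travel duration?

11 hours 58 minutes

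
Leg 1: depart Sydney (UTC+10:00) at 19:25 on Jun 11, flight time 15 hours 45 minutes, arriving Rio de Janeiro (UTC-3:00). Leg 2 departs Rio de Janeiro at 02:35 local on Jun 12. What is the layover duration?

4 hours 25 minutes

Convert departure to UTC: 19:25 − 10:00 = 09:25 UTC on Jun 11.
Add 15 hours 45 minutes flight time → 01:10 UTC (Jun 12).
Rio de Janeiro is UTC−3:00, so local arrival = 01:10 − 3:00 = 22:10 on Jun 11.
Layover = 02:35 − 22:10 (+1 day) = 4 hours 25 minutes.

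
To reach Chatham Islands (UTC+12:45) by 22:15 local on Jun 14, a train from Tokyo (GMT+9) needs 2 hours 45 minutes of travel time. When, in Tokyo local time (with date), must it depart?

Target arrival in UTC: 22:15 − 12:45 = 09:30 on Jun 14.
Subtract 2 hours 45 minutes → departure 06:45 UTC on Jun 14.
Tokyo is UTC+9:00: 06:45 + 9:00 = 15:45 on Jun 14.

15:45 on June 14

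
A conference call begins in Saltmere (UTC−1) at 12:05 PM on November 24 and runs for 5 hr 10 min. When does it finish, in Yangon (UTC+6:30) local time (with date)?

Convert start to UTC: 12:05 PM + 1:00 = 1:05 PM UTC on Nov 24.
Add 5 hours and 10 minutes duration → 6:15 PM UTC.
Yangon is UTC+6:30, so local end time = 6:15 PM + 6:30 = 12:45 AM on Nov 25.

12:45 AM on November 25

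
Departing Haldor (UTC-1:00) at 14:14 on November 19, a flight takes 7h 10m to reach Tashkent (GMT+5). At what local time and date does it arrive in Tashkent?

03:24 on November 20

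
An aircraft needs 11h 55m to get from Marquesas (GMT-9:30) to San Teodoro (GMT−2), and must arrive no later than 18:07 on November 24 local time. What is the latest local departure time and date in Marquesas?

22:42 on November 23

Target arrival in UTC: 18:07 + 2:00 = 20:07 on Nov 24.
Subtract 11 hours 55 minutes → departure 08:12 UTC on Nov 24.
Marquesas is UTC−9:30: 08:12 − 9:30 = 22:42 on Nov 23.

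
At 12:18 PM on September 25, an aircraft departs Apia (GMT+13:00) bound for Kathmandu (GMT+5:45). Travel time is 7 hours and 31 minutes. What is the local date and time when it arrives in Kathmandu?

Convert departure to UTC: 12:18 PM − 13:00 = 11:18 PM UTC on Sep 24.
Add 7 hours and 31 minutes travel time → 6:49 AM UTC (Sep 25).
Kathmandu is UTC+5:45, so local arrival = 6:49 AM + 5:45 = 12:34 PM on Sep 25.

12:34 PM on Sep 25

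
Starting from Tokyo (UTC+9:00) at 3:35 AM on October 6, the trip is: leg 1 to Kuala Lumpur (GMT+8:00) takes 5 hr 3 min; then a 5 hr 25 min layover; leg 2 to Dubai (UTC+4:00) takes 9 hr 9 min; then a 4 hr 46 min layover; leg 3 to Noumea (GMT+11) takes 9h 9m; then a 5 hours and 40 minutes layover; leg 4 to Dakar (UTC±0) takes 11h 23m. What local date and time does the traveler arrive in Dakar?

Convert departure to UTC: 3:35 AM − 9:00 = 6:35 PM UTC on Oct 5.
Add 5 hours 3 minutes leg 1 → 11:38 PM UTC.
Add 5 hours 25 minutes layover in Kuala Lumpur → 5:03 AM UTC (Oct 6).
Add 9 hours and 9 minutes leg 2 → 2:12 PM UTC.
Add 4 hours 46 minutes layover in Dubai → 6:58 PM UTC.
Add 9 hours and 9 minutes leg 3 → 4:07 AM UTC (Oct 7).
Add 5 hours 40 minutes layover in Noumea → 9:47 AM UTC.
Add 11 hours and 23 minutes leg 4 → 9:10 PM UTC.
Dakar is UTC+0, so local arrival is the same: 9:10 PM on Oct 7.

9:10 PM on October 7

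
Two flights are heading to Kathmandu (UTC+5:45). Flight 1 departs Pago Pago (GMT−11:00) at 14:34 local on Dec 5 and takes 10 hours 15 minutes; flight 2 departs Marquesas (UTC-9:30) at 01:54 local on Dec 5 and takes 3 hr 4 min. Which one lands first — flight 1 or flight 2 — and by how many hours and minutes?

Flight 1 in UTC: 14:34 + 11:00 = 01:34 on Dec 6.
+10 hours 15 minutes → arrive 11:49 UTC on Dec 6.
Flight 2 in UTC: 01:54 + 9:30 = 11:24 on Dec 5.
+3 hours 4 minutes → arrive 14:28 UTC on Dec 5.
Flight 2 lands earlier by 21 hours 21 minutes.

the second, by 21 hours 21 minutes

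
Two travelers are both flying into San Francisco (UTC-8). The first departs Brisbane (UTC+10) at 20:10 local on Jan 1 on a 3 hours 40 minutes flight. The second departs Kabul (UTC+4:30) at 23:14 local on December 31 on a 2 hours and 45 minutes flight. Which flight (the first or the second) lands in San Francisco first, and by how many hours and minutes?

Flight 1 in UTC: 20:10 − 10:00 = 10:10 on Jan 1.
+3 hours 40 minutes → arrive 13:50 UTC on Jan 1.
Flight 2 in UTC: 23:14 − 4:30 = 18:44 on Dec 31.
+2 hours 45 minutes → arrive 21:29 UTC on Dec 31.
Flight 2 lands earlier by 16 hours 21 minutes.

the second, by 16 hours 21 minutes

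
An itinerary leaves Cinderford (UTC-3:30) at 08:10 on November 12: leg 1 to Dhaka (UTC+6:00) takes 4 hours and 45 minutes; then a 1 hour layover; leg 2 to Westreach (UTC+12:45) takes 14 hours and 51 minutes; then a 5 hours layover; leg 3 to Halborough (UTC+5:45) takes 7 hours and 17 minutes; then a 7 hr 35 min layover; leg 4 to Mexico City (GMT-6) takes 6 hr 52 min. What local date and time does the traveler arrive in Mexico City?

05:00 on November 14

Convert departure to UTC: 08:10 + 3:30 = 11:40 UTC on Nov 12.
Add 4 hours 45 minutes leg 1 → 16:25 UTC.
Add 1 hour layover in Dhaka → 17:25 UTC.
Add 14 hours 51 minutes leg 2 → 08:16 UTC (Nov 13).
Add 5 hours layover in Westreach → 13:16 UTC.
Add 7 hours 17 minutes leg 3 → 20:33 UTC.
Add 7 hours 35 minutes layover in Halborough → 04:08 UTC (Nov 14).
Add 6 hours 52 minutes leg 4 → 11:00 UTC.
Mexico City is UTC−6:00, so local arrival = 11:00 − 6:00 = 05:00 on Nov 14.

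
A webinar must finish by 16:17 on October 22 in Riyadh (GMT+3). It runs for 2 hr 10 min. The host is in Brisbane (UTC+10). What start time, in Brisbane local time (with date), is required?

21:07 on Oct 22

Target end time in UTC: 16:17 − 3:00 = 13:17 on Oct 22.
Subtract 2 hours 10 minutes → start 11:07 UTC on Oct 22.
Brisbane is UTC+10:00: 11:07 + 10:00 = 21:07 on Oct 22.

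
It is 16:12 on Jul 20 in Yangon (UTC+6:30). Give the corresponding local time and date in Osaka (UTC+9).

18:42 on July 20

In UTC: 16:12 − 6:30 = 09:42 on Jul 20.
Osaka is UTC+9:00: 09:42 + 9:00 = 18:42 on Jul 20.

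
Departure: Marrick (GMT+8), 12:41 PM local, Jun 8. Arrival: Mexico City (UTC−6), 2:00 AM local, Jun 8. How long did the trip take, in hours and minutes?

Mexico City is 14:00 behind Marrick.
Clock-face elapsed time (ignoring zones) is −10 hours 41 minutes.
Actual elapsed = −10 hours 41 minutes + 14:00 = 3 hours 19 minutes.

3 hours 19 minutes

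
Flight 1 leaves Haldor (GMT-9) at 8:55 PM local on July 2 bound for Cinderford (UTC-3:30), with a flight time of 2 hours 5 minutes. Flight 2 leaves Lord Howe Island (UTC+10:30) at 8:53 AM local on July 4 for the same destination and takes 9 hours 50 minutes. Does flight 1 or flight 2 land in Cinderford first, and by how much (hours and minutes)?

the first, by 24 hours 13 minutes

Flight 1 in UTC: 8:55 PM + 9:00 = 5:55 AM on Jul 3.
+2 hours 5 minutes → arrive 8:00 AM UTC on Jul 3.
Flight 2 in UTC: 8:53 AM − 10:30 = 10:23 PM on Jul 3.
+9 hours and 50 minutes → arrive 8:13 AM UTC on Jul 4.
Flight 1 lands earlier by 24 hours 13 minutes.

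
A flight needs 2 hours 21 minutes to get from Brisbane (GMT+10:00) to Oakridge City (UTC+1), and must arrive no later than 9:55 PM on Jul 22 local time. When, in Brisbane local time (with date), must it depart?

4:34 AM on Jul 23

Target arrival in UTC: 9:55 PM − 1:00 = 8:55 PM on Jul 22.
Subtract 2 hours 21 minutes → departure 6:34 PM UTC on Jul 22.
Brisbane is UTC+10:00: 6:34 PM + 10:00 = 4:34 AM on Jul 23.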